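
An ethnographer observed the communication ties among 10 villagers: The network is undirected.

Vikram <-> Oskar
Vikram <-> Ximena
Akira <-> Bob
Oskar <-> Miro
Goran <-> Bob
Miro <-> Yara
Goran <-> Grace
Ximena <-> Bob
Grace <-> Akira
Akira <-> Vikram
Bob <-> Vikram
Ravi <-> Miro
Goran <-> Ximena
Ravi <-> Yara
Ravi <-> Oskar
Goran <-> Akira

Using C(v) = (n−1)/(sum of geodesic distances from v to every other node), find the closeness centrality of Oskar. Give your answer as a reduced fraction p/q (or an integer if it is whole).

Distances from Oskar: Akira:2, Bob:2, Goran:3, Grace:3, Miro:1, Ravi:1, Vikram:1, Ximena:2, Yara:2. Sum = 17.
n = 10, so closeness = 9/17.

9/17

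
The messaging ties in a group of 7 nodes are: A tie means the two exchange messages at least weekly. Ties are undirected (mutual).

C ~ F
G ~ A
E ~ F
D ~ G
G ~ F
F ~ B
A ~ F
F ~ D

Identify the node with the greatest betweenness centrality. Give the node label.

Unnormalized betweenness of each node: A:0, B:0, C:0, D:0, E:0, F:25/2, G:1/2.
F has the largest value, 25/2, making it the main broker — the node through which the most shortest paths run.

F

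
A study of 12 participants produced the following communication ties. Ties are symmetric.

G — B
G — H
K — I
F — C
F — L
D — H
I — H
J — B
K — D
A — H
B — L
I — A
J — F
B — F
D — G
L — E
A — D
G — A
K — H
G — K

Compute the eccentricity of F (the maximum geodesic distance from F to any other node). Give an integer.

Distances from F: A:3, B:1, C:1, D:3, E:2, G:2, H:3, I:4, J:1, K:3, L:1.
The largest is 4 (to I), so the eccentricity of F is 4.

4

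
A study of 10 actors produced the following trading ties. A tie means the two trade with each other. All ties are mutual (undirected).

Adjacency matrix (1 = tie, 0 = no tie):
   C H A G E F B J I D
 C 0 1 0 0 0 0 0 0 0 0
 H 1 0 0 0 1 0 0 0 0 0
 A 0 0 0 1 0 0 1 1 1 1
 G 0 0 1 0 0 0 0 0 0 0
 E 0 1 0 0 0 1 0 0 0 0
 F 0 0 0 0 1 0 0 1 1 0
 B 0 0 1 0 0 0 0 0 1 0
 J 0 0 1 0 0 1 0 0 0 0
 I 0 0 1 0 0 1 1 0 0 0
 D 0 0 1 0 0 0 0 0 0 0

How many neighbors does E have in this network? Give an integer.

E is directly tied to F and H. That is 2 neighbors, so the degree of E is 2.

2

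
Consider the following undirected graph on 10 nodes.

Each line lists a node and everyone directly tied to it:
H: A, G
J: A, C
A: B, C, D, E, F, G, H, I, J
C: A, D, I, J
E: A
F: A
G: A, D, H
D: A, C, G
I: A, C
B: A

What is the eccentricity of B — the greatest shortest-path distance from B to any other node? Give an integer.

Distances from B: A:1, C:2, D:2, E:2, F:2, G:2, H:2, I:2, J:2.
The largest is 2 (to I, C, J, H, E, G, D, and F), so the eccentricity of B is 2.

2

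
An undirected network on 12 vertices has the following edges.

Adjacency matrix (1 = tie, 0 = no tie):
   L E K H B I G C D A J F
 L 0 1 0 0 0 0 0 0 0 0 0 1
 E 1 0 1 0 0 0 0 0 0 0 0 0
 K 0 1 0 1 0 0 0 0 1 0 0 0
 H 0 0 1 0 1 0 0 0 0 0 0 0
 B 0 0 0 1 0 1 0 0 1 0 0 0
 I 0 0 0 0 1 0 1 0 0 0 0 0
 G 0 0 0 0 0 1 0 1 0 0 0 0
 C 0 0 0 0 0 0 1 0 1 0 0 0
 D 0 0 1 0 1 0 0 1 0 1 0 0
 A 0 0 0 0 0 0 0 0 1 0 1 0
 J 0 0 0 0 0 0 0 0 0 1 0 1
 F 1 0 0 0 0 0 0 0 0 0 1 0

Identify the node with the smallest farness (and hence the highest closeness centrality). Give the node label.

Farness (sum of distances to all others) for each node — A:25, B:25, C:27, D:20, E:28, F:34, G:33, H:28, I:32, J:30, K:23, L:33.
The smallest farness is 20, for D, so D has the highest closeness.

D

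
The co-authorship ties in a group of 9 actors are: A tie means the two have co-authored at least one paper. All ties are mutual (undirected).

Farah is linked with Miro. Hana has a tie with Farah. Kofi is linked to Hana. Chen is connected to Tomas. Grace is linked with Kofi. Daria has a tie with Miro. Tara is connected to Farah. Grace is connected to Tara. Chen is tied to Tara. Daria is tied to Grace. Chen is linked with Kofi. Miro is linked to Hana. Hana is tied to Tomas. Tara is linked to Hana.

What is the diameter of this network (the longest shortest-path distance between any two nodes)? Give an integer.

Eccentricity of each node (its greatest distance to any other): Chen:3, Daria:3, Farah:2, Grace:3, Hana:2, Kofi:2, Miro:3, Tara:2, Tomas:3.
The maximum eccentricity is 3, realized for instance by the pair Tomas–Grace via Tomas – Hana – Kofi – Grace. So the diameter is 3.

3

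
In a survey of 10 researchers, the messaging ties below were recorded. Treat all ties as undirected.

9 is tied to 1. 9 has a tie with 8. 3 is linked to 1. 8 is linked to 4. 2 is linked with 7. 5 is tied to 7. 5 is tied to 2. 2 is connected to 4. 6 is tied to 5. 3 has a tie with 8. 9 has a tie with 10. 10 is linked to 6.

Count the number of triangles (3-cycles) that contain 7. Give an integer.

1

7's neighbors: 2 and 5.
Neighbor pairs that are themselves tied: 7–2–5. Each forms one triangle with 7, for 1 in total.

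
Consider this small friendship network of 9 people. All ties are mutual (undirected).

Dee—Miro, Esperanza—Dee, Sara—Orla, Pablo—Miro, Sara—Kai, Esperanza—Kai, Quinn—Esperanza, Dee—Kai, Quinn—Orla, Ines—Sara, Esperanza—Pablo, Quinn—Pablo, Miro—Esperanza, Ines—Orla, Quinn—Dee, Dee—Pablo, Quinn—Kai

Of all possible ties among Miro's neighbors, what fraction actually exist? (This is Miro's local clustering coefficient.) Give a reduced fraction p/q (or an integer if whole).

1

Miro's neighbors: Dee, Esperanza, and Pablo (k = 3).
Possible neighbor pairs: C(3,2) = 3. Edges among them: Dee–Esperanza, Dee–Pablo, Esperanza–Pablo → e = 3.
Clustering(Miro) = 3/3 = 1.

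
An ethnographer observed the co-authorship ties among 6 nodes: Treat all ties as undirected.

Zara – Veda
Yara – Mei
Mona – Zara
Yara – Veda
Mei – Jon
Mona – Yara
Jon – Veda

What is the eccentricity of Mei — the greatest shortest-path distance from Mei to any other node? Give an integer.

3

Distances from Mei: Jon:1, Mona:2, Veda:2, Yara:1, Zara:3.
The largest is 3 (to Zara), so the eccentricity of Mei is 3.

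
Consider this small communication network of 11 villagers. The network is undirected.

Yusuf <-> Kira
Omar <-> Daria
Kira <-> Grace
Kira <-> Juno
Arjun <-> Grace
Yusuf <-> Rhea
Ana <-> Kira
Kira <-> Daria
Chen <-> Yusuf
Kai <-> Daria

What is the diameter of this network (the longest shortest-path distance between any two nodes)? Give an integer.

Eccentricity of each node (its greatest distance to any other): Ana:3, Arjun:4, Chen:4, Daria:3, Grace:3, Juno:3, Kai:4, Kira:2, Omar:4, Rhea:4, Yusuf:3.
The maximum eccentricity is 4, realized for instance by the pair Kai–Arjun via Kai – Daria – Kira – Grace – Arjun. So the diameter is 4.

4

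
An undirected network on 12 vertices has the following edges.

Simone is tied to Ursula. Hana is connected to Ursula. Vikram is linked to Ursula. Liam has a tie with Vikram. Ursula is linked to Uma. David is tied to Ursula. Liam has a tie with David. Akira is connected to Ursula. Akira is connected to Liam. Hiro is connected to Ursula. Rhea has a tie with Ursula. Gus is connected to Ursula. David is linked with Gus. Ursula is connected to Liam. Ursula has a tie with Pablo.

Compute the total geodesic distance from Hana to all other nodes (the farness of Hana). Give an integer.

Distances from Hana: Akira:2, David:2, Gus:2, Hiro:2, Liam:2, Pablo:2, Rhea:2, Simone:2, Uma:2, Ursula:1, Vikram:2.
Sum = 2 + 2 + 2 + 2 + 2 + 2 + 2 + 2 + 2 + 1 + 2 = 21.

21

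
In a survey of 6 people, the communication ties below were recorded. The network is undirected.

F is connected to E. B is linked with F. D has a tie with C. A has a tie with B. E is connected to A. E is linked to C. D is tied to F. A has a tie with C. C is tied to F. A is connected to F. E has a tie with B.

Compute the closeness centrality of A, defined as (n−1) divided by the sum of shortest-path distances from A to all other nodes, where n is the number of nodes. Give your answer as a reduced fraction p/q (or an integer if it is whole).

5/6

Distances from A: B:1, C:1, D:2, E:1, F:1. Sum = 6.
n = 6, so closeness = 5/6.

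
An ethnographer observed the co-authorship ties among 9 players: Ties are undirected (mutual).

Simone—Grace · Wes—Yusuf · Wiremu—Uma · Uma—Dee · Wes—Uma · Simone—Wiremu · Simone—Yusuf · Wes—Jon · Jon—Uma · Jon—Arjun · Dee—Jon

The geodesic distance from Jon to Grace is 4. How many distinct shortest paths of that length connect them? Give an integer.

2

The shortest distance is 4. The length-4 paths are: Jon–Uma–Wiremu–Simone–Grace; Jon–Wes–Yusuf–Simone–Grace.
That gives 2 distinct shortest paths.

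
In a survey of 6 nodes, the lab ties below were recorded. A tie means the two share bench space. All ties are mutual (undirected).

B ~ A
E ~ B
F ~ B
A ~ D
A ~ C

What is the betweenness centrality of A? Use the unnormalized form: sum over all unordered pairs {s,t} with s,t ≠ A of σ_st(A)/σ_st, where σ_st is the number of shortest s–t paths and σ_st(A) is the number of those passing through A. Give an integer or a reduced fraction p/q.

Pairs whose geodesics pass through A — C–F: 1; C–B: 1; C–D: 1; C–E: 1; F–D: 1; B–D: 1; D–E: 1.
All other pairs contribute 0.
Summing the contributions gives betweenness(A) = 7.

7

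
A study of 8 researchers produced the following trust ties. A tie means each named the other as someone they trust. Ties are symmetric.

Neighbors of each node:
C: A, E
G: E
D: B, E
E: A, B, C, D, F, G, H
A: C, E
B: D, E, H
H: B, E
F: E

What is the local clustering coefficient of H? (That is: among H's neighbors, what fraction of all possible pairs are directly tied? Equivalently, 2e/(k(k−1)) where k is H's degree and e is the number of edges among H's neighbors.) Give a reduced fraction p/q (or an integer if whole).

1

H's neighbors: B and E (k = 2).
Possible neighbor pairs: C(2,2) = 1. Edges among them: B–E → e = 1.
Clustering(H) = 1/1.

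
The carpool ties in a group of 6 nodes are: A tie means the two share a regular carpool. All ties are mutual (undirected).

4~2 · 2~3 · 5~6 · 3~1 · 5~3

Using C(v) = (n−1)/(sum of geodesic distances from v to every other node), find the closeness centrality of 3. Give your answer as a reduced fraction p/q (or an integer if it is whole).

5/7

Distances from 3: 1:1, 2:1, 4:2, 5:1, 6:2. Sum = 7.
n = 6, so closeness = 5/7.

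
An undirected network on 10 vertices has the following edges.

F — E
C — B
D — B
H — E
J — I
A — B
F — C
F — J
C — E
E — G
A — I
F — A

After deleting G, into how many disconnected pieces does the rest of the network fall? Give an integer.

1

G's neighbors (E) remain reachable from one another through other ties, so the rest of the network stays in one piece.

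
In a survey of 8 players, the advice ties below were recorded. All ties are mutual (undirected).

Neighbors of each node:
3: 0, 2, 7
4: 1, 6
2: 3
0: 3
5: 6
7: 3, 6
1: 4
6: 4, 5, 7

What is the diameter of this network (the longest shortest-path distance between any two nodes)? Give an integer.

5

Eccentricity of each node (its greatest distance to any other): 0:5, 1:5, 2:5, 3:4, 4:4, 5:4, 6:3, 7:3.
The maximum eccentricity is 5, realized for instance by the pair 2–1 via 2 – 3 – 7 – 6 – 4 – 1. So the diameter is 5.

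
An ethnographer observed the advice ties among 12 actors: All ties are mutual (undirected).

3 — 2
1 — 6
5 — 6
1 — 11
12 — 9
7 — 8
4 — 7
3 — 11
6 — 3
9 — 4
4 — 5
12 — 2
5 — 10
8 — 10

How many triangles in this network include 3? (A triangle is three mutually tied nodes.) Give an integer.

3's neighbors are 2, 6, and 11, but none of them are tied to each other, so no triangle contains 3.

0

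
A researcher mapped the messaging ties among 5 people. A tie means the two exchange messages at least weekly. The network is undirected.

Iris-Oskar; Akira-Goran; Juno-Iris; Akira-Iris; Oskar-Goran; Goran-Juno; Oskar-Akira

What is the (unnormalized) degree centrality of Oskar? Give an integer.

Oskar is directly tied to Akira, Goran, and Iris. That is 3 neighbors, so the degree of Oskar is 3.

3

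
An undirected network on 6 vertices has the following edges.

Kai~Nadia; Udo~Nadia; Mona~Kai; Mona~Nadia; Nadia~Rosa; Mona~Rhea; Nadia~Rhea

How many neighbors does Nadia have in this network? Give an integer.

5

Nadia is directly tied to Kai, Mona, Rhea, Rosa, and Udo. That is 5 neighbors, so the degree of Nadia is 5.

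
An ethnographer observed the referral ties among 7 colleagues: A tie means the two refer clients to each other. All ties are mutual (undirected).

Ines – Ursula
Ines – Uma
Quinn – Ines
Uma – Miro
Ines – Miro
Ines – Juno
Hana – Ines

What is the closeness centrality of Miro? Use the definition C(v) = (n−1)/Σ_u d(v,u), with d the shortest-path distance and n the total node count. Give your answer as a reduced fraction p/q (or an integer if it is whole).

Distances from Miro: Hana:2, Ines:1, Juno:2, Quinn:2, Uma:1, Ursula:2. Sum = 10.
n = 7, so closeness = 6/10 = 3/5.

3/5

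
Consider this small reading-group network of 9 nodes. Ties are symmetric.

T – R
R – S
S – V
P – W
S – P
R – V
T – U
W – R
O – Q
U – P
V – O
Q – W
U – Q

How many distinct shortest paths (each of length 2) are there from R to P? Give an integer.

The shortest distance is 2. The length-2 paths are: R–S–P; R–W–P.
That gives 2 distinct shortest paths.

2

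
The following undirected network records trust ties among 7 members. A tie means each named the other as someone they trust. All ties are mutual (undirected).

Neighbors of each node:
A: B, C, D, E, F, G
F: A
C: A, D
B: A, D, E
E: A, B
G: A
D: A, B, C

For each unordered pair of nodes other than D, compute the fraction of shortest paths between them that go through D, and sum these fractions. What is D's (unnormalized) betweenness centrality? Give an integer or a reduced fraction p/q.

Pairs whose geodesics pass through D — B–C: 1/2.
All other pairs contribute 0.
Summing the contributions gives betweenness(D) = 1/2.

1/2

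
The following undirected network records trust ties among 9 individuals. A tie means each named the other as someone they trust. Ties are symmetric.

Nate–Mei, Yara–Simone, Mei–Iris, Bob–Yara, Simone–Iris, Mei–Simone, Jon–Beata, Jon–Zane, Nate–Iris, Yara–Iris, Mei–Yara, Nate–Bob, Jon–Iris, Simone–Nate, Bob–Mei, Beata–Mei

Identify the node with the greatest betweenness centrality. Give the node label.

Unnormalized betweenness of each node: Beata:3/2, Bob:1/4, Iris:35/4, Jon:15/2, Mei:77/12, Nate:7/6, Simone:1/4, Yara:7/6, Zane:0.
Iris has the largest value, 35/4, making it the main broker — the node through which the most shortest paths run.

Iris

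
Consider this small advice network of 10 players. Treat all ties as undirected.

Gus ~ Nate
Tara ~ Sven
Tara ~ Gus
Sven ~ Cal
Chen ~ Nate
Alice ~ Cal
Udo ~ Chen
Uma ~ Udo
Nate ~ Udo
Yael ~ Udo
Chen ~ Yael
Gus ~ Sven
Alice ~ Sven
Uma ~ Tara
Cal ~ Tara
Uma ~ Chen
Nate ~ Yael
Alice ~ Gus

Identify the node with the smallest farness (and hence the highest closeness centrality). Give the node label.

Farness (sum of distances to all others) for each node — Alice:19, Cal:20, Chen:17, Gus:14, Nate:15, Sven:17, Tara:15, Udo:17, Uma:16, Yael:20.
The smallest farness is 14, for Gus, so Gus has the highest closeness.

Gus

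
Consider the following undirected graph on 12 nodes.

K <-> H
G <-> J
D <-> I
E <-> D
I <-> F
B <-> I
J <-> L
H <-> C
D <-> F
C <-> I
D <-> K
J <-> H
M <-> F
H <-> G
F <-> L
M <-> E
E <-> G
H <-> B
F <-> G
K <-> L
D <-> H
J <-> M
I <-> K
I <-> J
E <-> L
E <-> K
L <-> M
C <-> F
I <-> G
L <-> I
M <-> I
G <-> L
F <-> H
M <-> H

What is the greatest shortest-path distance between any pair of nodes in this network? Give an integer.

3

Eccentricity of each node (its greatest distance to any other): B:3, C:3, D:2, E:3, F:2, G:2, H:2, I:2, J:2, K:2, L:2, M:2.
The maximum eccentricity is 3, realized for instance by the pair C–E via C – I – G – E. So the diameter is 3.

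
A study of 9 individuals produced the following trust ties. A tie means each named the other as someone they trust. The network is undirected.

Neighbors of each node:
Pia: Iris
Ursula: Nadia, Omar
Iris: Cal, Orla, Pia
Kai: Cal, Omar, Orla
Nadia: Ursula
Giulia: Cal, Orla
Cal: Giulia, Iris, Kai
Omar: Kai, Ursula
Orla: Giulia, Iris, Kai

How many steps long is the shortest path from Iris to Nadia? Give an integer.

One shortest route is Iris – Cal – Kai – Omar – Ursula – Nadia, which uses 5 edges, and at distance 4 from Iris we only reach {Ursula}, which does not include Nadia. So d(Iris,Nadia) = 5.

5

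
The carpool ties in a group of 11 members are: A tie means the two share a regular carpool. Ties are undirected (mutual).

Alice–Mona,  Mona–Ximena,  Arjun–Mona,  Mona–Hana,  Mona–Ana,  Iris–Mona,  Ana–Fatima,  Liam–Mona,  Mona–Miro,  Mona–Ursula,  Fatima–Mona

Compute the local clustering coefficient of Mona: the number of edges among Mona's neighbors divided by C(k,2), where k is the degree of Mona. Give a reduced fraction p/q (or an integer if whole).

1/45

Mona's neighbors: Alice, Ana, Arjun, Fatima, Hana, Iris, Liam, Miro, Ursula, and Ximena (k = 10).
Possible neighbor pairs: C(10,2) = 45. Edges among them: Ana–Fatima → e = 1.
Clustering(Mona) = 1/45.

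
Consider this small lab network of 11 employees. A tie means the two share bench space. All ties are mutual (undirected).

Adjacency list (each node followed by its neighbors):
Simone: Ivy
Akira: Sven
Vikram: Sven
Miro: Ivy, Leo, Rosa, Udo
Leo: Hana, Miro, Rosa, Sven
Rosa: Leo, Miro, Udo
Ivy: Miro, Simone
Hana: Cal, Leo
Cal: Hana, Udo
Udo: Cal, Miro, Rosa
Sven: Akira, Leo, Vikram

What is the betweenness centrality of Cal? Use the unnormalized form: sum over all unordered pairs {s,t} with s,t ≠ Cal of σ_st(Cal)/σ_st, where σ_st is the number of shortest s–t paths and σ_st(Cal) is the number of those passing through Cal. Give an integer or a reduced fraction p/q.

1

Pairs whose geodesics pass through Cal — Udo–Hana: 1.
All other pairs contribute 0.
Summing the contributions gives betweenness(Cal) = 1.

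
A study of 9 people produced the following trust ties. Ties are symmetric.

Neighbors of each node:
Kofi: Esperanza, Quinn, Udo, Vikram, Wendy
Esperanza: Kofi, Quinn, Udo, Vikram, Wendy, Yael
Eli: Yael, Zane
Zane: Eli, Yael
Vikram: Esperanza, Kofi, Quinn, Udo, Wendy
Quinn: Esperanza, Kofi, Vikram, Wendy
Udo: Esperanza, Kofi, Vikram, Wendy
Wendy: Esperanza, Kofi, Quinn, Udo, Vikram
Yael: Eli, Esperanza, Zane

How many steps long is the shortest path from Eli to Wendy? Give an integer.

One shortest route is Eli – Yael – Esperanza – Wendy, which uses 3 edges, and at distance 2 from Eli we only reach {Esperanza}, which does not include Wendy. So d(Eli,Wendy) = 3.

3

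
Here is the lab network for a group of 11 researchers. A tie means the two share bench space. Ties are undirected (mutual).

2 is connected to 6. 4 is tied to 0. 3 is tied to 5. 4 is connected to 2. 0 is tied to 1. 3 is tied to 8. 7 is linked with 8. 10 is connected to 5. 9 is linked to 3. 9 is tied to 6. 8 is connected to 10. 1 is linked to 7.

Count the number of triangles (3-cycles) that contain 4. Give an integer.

4's neighbors are 0 and 2, but none of them are tied to each other, so no triangle contains 4.

0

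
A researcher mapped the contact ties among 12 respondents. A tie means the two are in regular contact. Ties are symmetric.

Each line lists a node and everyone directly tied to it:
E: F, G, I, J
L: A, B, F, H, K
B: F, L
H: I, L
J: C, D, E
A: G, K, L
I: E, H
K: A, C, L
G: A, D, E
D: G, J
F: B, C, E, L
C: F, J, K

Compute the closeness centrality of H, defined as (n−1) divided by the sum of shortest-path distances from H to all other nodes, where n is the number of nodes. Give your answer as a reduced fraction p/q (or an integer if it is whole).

11/25

Distances from H: A:2, B:2, C:3, D:4, E:2, F:2, G:3, I:1, J:3, K:2, L:1. Sum = 25.
n = 12, so closeness = 11/25.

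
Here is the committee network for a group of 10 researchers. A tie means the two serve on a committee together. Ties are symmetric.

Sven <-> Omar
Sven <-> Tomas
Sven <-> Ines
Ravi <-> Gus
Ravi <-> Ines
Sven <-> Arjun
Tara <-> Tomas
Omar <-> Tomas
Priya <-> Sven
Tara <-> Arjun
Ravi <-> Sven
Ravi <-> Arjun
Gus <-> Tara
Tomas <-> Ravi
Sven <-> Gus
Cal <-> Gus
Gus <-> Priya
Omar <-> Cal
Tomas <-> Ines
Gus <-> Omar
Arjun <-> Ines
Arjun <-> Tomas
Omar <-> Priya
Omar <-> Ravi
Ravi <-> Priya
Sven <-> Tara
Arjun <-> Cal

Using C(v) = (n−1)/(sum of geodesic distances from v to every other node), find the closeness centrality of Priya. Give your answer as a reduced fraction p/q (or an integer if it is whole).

9/14

Distances from Priya: Arjun:2, Cal:2, Gus:1, Ines:2, Omar:1, Ravi:1, Sven:1, Tara:2, Tomas:2. Sum = 14.
n = 10, so closeness = 9/14.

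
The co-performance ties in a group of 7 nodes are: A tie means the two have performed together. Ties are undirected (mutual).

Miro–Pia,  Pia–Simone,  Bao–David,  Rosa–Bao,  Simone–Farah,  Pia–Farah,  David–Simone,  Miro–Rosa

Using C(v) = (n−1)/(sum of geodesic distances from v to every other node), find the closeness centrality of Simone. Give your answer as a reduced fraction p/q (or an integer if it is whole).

Distances from Simone: Bao:2, David:1, Farah:1, Miro:2, Pia:1, Rosa:3. Sum = 10.
n = 7, so closeness = 6/10 = 3/5.

3/5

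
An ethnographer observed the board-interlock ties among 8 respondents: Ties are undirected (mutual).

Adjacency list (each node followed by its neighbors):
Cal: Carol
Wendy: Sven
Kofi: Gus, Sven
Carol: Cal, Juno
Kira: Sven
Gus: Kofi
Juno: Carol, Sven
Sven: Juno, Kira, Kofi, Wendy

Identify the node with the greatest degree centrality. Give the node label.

Degrees — Cal:1, Carol:2, Gus:1, Juno:2, Kira:1, Kofi:2, Sven:4, Wendy:1.
The maximum is 4, attained only by Sven.

Sven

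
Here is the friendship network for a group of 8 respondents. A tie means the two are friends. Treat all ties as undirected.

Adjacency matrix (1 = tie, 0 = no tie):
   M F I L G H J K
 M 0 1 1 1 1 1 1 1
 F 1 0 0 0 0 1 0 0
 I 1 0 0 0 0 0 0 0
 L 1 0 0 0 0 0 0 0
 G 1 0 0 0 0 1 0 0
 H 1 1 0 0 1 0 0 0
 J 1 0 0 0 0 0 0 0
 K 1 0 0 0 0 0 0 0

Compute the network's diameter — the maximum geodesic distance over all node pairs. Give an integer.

2

Eccentricity of each node (its greatest distance to any other): F:2, G:2, H:2, I:2, J:2, K:2, L:2, M:1.
The maximum eccentricity is 2, realized for instance by the pair F–I via F – M – I. So the diameter is 2.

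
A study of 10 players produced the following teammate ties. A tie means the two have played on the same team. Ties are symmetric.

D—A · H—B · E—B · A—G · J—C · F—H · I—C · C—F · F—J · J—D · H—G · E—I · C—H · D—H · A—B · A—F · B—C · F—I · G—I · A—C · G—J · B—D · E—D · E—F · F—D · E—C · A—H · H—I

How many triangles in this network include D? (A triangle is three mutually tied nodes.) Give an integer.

8

D's neighbors: A, B, E, F, H, and J.
Neighbor pairs that are themselves tied: D–A–B; D–A–F; D–A–H; D–B–E; D–B–H; D–E–F; D–F–H; D–F–J. Each forms one triangle with D, for 8 in total.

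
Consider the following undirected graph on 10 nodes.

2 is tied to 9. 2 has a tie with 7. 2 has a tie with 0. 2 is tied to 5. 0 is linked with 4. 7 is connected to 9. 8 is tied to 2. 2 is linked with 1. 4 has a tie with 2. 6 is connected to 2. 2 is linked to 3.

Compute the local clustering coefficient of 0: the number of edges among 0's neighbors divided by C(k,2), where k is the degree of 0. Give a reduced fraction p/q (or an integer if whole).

1

0's neighbors: 2 and 4 (k = 2).
Possible neighbor pairs: C(2,2) = 1. Edges among them: 2–4 → e = 1.
Clustering(0) = 1/1.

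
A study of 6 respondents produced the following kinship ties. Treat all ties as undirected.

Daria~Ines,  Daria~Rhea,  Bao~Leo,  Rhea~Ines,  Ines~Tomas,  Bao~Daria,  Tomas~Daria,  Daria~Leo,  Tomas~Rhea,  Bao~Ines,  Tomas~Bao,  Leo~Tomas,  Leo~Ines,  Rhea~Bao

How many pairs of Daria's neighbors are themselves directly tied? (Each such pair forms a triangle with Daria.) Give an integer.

Daria's neighbors: Bao, Ines, Leo, Rhea, and Tomas.
Neighbor pairs that are themselves tied: Daria–Bao–Ines; Daria–Bao–Leo; Daria–Bao–Rhea; Daria–Bao–Tomas; Daria–Ines–Leo; Daria–Ines–Rhea; Daria–Ines–Tomas; Daria–Leo–Tomas; Daria–Rhea–Tomas. Each forms one triangle with Daria, for 9 in total.

9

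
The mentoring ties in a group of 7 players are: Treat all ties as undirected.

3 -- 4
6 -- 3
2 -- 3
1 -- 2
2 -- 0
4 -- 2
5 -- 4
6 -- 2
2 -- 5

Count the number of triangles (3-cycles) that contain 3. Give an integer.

2

3's neighbors: 2, 4, and 6.
Neighbor pairs that are themselves tied: 3–2–4; 3–2–6. Each forms one triangle with 3, for 2 in total.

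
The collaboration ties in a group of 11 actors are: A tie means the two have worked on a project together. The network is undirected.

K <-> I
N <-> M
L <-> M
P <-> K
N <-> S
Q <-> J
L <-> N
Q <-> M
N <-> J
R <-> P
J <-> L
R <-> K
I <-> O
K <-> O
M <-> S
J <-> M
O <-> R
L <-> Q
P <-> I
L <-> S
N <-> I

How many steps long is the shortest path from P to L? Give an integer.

3

One shortest route is P – I – N – L, which uses 3 edges, and at distance 2 from P we only reach {N, O}, which does not include L. So d(P,L) = 3.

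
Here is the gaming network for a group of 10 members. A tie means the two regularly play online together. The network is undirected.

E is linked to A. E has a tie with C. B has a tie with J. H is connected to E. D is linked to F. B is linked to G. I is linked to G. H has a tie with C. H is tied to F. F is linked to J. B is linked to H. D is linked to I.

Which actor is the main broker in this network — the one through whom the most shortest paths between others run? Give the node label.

H

Unnormalized betweenness of each node: A:0, B:61/6, C:0, D:23/6, E:8, F:61/6, G:23/6, H:115/6, I:5/3, J:7/6.
H has the largest value, 115/6, making it the main broker — the node through which the most shortest paths run.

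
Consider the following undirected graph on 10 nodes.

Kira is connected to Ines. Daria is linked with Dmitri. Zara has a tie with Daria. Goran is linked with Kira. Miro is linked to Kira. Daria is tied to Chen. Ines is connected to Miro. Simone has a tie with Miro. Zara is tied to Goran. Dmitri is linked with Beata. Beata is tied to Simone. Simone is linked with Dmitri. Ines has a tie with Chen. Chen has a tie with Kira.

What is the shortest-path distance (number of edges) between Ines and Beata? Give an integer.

3

One shortest route is Ines – Miro – Simone – Beata, which uses 3 edges, and at distance 2 from Ines we only reach {Daria, Goran, Simone}, which does not include Beata. So d(Ines,Beata) = 3.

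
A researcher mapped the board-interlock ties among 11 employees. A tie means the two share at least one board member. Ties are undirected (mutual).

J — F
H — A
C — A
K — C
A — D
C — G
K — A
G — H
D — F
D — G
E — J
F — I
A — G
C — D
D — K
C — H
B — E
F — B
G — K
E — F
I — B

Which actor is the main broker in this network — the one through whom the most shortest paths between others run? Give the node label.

Unnormalized betweenness of each node: A:7/3, B:1/2, C:7/3, D:25, E:1/2, F:26, G:7/3, H:0, I:0, J:0, K:0.
F has the largest value, 26, making it the main broker — the node through which the most shortest paths run.

F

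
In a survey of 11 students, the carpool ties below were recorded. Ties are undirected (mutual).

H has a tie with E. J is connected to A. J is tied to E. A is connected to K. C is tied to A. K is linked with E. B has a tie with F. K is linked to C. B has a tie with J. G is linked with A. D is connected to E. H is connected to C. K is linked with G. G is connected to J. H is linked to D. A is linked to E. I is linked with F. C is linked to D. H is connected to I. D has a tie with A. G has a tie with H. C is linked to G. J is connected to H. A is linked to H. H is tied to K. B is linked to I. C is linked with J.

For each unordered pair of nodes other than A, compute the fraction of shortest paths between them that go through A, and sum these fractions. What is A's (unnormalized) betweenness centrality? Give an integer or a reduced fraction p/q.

37/20

Pairs whose geodesics pass through A — B–K: 1/6; B–D: 1/5; K–J: 1/5; K–D: 1/4; G–E: 1/4; G–D: 1/3; J–D: 1/4; C–E: 1/5.
All other pairs contribute 0.
Summing the contributions gives betweenness(A) = 37/20.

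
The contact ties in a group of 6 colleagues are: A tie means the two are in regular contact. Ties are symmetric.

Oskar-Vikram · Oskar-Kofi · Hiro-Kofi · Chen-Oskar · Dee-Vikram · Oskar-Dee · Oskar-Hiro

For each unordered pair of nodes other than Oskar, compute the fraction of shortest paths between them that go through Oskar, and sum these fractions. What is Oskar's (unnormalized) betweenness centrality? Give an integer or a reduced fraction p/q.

8

Pairs whose geodesics pass through Oskar — Chen–Kofi: 1; Chen–Vikram: 1; Chen–Hiro: 1; Chen–Dee: 1; Kofi–Vikram: 1; Kofi–Dee: 1; Vikram–Hiro: 1; Hiro–Dee: 1.
All other pairs contribute 0.
Summing the contributions gives betweenness(Oskar) = 8.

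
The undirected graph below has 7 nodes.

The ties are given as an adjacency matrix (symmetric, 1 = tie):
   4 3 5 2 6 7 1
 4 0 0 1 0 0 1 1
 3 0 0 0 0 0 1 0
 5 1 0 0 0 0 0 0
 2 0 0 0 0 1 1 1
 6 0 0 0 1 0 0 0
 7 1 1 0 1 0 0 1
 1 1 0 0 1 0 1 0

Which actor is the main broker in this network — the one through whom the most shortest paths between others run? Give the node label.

Unnormalized betweenness of each node: 1:2, 2:5, 3:0, 4:5, 5:0, 6:0, 7:7.
7 has the largest value, 7, making it the main broker — the node through which the most shortest paths run.

7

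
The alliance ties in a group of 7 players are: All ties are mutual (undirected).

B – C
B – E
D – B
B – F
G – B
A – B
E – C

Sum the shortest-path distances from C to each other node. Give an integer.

10

Distances from C: A:2, B:1, D:2, E:1, F:2, G:2.
Sum = 2 + 1 + 2 + 1 + 2 + 2 = 10.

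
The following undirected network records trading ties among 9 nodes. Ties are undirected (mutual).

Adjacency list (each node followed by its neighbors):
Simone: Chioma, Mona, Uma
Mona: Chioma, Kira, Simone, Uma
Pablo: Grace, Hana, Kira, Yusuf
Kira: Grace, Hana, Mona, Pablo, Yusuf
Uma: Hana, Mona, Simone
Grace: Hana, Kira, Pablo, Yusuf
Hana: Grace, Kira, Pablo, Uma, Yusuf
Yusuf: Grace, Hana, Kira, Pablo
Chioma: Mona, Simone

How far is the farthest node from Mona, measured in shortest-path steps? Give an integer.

2

Distances from Mona: Chioma:1, Grace:2, Hana:2, Kira:1, Pablo:2, Simone:1, Uma:1, Yusuf:2.
The largest is 2 (to Hana, Pablo, Yusuf, and Grace), so the eccentricity of Mona is 2.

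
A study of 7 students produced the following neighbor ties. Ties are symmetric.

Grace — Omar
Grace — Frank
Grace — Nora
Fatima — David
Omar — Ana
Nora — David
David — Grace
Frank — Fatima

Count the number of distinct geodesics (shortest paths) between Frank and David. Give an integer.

2

The shortest distance is 2. The length-2 paths are: Frank–Fatima–David; Frank–Grace–David.
That gives 2 distinct shortest paths.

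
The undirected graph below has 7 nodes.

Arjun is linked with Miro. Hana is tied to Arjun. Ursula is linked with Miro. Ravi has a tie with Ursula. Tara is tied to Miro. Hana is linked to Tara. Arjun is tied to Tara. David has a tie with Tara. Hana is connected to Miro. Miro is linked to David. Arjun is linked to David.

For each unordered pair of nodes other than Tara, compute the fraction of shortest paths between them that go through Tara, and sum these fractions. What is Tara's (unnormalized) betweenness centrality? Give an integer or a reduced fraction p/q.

1/3

Pairs whose geodesics pass through Tara — Hana–David: 1/3.
All other pairs contribute 0.
Summing the contributions gives betweenness(Tara) = 1/3.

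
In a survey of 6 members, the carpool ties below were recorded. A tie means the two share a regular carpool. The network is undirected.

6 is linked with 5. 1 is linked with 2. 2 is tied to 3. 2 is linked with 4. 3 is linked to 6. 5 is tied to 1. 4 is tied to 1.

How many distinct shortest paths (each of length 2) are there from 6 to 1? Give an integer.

The shortest distance is 2, and the only length-2 path is 6–5–1. So there is exactly 1 shortest path.

1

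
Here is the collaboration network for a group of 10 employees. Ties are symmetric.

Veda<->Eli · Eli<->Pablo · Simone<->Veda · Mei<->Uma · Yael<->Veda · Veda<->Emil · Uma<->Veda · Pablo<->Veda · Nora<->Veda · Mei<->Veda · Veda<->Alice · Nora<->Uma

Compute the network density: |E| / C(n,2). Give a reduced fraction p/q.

4/15

There are 12 edges and 10 nodes, so the maximum possible is C(10,2) = 45.
Density = 12/45 = 4/15.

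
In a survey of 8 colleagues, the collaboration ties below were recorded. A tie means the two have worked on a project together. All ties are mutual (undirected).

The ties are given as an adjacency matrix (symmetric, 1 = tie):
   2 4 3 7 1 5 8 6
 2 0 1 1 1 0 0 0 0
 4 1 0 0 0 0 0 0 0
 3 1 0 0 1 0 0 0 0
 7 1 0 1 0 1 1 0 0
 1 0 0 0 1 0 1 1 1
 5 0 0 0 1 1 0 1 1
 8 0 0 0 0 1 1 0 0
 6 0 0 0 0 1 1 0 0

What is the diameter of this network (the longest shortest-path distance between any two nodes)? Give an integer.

4

Eccentricity of each node (its greatest distance to any other): 1:3, 2:3, 3:3, 4:4, 5:3, 6:4, 7:2, 8:4.
The maximum eccentricity is 4, realized for instance by the pair 4–8 via 4 – 2 – 7 – 1 – 8. So the diameter is 4.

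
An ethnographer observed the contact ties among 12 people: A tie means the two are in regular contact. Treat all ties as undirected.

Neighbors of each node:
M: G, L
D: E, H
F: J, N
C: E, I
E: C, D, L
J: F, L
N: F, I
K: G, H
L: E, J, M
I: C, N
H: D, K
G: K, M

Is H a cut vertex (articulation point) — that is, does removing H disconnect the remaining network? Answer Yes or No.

No

Even without H, every remaining node can still reach every other (the residual graph is connected), so H is not a cut vertex.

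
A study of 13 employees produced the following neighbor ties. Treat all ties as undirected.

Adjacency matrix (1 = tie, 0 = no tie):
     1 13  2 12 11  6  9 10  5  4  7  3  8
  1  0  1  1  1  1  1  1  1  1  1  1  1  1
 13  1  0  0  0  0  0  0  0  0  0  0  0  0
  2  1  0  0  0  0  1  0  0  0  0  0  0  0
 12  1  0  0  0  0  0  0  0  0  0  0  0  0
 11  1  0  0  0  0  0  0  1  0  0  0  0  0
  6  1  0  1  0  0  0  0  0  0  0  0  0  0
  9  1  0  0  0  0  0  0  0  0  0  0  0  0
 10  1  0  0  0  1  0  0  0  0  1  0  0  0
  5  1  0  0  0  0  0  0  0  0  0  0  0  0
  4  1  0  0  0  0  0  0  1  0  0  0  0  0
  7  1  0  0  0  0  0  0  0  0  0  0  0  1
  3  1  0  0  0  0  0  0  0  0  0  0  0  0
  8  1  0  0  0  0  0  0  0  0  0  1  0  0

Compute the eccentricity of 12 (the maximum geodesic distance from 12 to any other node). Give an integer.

Distances from 12: 1:1, 2:2, 3:2, 4:2, 5:2, 6:2, 7:2, 8:2, 9:2, 10:2, 11:2, 13:2.
The largest is 2 (to 13, 2, 11, 6, 9, 10, 5, 4, 7, 3, and 8), so the eccentricity of 12 is 2.

2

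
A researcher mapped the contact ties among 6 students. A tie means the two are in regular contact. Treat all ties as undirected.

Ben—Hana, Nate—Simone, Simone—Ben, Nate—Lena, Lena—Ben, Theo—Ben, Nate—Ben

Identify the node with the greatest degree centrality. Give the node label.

Ben

Degrees — Ben:5, Hana:1, Lena:2, Nate:3, Simone:2, Theo:1.
The maximum is 5, attained only by Ben.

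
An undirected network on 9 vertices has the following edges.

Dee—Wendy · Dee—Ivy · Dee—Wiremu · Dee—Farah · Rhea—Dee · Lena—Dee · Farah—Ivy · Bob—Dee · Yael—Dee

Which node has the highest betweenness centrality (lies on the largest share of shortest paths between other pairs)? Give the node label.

Dee

Unnormalized betweenness of each node: Bob:0, Dee:27, Farah:0, Ivy:0, Lena:0, Rhea:0, Wendy:0, Wiremu:0, Yael:0.
Dee has the largest value, 27, making it the main broker — the node through which the most shortest paths run.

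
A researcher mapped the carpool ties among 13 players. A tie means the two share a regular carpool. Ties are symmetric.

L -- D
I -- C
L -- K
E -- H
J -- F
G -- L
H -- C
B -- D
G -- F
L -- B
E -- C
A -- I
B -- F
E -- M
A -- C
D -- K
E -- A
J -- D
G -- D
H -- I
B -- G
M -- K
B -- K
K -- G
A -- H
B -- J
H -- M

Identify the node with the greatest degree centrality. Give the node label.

B

Degrees — A:4, B:6, C:4, D:5, E:4, F:3, G:5, H:5, I:3, J:3, K:5, L:4, M:3.
The maximum is 6, attained only by B.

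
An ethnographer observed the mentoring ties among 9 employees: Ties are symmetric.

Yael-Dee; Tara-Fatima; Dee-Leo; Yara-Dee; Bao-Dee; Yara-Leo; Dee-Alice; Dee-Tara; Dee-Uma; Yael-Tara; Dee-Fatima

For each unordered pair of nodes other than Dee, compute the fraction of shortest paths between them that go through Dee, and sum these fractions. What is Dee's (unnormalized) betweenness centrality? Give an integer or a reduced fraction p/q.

Pairs whose geodesics pass through Dee — Fatima–Bao: 1; Fatima–Uma: 1; Fatima–Yara: 1; Fatima–Leo: 1; Fatima–Yael: 1/2; Fatima–Alice: 1; Bao–Uma: 1; Bao–Yara: 1; Bao–Tara: 1; Bao–Leo: 1; Bao–Yael: 1; Bao–Alice: 1; Uma–Yara: 1; Uma–Tara: 1 … (+11 more pairs).
All other pairs contribute 0.
Summing the contributions gives betweenness(Dee) = 49/2.

49/2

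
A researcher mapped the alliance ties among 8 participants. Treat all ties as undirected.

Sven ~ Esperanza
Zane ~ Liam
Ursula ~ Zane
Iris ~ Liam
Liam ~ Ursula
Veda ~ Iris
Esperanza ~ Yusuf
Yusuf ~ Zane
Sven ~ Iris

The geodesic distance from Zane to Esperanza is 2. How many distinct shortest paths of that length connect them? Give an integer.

The shortest distance is 2, and the only length-2 path is Zane–Yusuf–Esperanza. So there is exactly 1 shortest path.

1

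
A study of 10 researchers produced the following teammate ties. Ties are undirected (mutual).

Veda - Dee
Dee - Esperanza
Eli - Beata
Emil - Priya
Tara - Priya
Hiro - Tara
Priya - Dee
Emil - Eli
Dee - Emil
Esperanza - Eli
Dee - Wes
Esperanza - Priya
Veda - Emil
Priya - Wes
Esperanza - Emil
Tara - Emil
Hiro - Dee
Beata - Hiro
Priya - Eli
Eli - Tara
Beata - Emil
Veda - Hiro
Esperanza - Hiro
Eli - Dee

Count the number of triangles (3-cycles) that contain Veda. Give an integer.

Veda's neighbors: Dee, Emil, and Hiro.
Neighbor pairs that are themselves tied: Veda–Dee–Emil; Veda–Dee–Hiro. Each forms one triangle with Veda, for 2 in total.

2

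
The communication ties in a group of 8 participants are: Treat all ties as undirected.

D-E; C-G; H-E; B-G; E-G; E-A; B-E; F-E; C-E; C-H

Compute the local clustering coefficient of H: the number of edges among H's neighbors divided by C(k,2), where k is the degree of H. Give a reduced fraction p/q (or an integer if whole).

1

H's neighbors: C and E (k = 2).
Possible neighbor pairs: C(2,2) = 1. Edges among them: C–E → e = 1.
Clustering(H) = 1/1.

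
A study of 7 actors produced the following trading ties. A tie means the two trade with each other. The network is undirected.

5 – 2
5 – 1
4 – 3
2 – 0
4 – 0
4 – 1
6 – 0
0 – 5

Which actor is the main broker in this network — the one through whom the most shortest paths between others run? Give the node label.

Unnormalized betweenness of each node: 0:8, 1:1, 2:0, 3:0, 4:6, 5:2, 6:0.
0 has the largest value, 8, making it the main broker — the node through which the most shortest paths run.

0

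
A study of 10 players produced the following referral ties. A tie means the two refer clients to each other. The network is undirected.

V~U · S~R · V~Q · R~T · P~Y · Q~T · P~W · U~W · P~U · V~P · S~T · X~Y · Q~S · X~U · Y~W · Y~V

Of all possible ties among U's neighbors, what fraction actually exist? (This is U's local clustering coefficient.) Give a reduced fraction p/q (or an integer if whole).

U's neighbors: P, V, W, and X (k = 4).
Possible neighbor pairs: C(4,2) = 6. Edges among them: P–V, P–W → e = 2.
Clustering(U) = 2/6 = 1/3.

1/3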